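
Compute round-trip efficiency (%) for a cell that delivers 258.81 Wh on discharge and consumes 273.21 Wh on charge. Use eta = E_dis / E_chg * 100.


Round-trip efficiency = 258.81/273.21 * 100% = 94.73%

94.73%


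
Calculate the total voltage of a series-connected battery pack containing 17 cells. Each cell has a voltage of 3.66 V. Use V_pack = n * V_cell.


With 17 cells in series at 3.66 V each, V_pack = 62.22 V

62.22 V


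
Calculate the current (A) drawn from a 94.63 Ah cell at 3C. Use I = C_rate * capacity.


I = C_rate * capacity = 3 * 94.63 = 283.89 A

283.89 A


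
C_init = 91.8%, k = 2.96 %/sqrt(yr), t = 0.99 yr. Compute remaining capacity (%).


Step 1: sqrt(0.99 yr) = 0.99499
Step 2: drop = 2.96 * 0.99499 = 2.9452
Step 3: C_final = 91.8 - 2.9452 = 88.85%

88.85%


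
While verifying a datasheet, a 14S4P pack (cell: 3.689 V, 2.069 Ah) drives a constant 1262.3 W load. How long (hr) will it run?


Step 1: E_pack = Ns * V_cell * Np * C_cell = 14 * 3.689 * 4 * 2.069 = 427.42 Wh
Step 2: t = E_pack / P = 427.42 / 1262.3 = 0.3386 hr

0.3386 hr


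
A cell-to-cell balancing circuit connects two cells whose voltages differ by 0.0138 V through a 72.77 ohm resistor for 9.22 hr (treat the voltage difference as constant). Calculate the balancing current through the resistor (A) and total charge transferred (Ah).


First, Ohm's law: I_bal = 0.0138 V / 72.77 ohm = 1.8964e-04 A
Then Q = I * t = 1.8964e-04 A * 9.22 hr = 0.001748 Ah

I=1.8964e-04 A, Q=0.001748 Ah


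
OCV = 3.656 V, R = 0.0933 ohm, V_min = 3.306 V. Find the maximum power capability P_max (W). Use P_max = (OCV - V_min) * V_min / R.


dV = OCV - V_min = 0.35 V (so I_max = dV / R)
P_max = dV * V_min / R = 0.35 * 3.306 / 0.0933 = 12.40 W

12.40 W


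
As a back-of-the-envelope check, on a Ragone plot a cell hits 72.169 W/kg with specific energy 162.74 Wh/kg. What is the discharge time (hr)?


t = E / P = 162.74 / 72.169 = 2.255 hr

2.255 hr


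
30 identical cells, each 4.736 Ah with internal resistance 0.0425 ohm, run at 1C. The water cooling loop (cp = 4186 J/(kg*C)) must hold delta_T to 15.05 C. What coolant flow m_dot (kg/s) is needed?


Step 1: I = 1 * 4.736 = 4.736 A
Step 2: Q_cell = I^2 * R = 4.736^2 * 0.0425 = 0.95326 W
Step 3: Q_total = 30 * 0.95326 = 28.598 W
Step 4: m_dot = Q_total / (cp * dT) = 28.598 / (4186 * 15.05) = 4.539e-04 kg/s

4.539e-04 kg/s


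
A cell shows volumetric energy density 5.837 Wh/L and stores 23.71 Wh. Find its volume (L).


V = E / ED = 23.71 / 5.837 = 4.062 L

4.062 L


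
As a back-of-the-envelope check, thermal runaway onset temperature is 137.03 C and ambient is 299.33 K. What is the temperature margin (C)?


Convert: T_ambient = 299.33 K = 26.18 C
margin = 137.03 - 26.18 = 110.85 C

110.85 C


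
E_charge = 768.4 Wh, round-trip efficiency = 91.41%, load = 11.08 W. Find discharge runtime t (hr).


Step 1: E_discharge = eta/100 * E_charge = 91.41/100 * 768.4 = 702.39 Wh
Step 2: t = E_discharge / P = 702.39 / 11.08 = 63.39 hr

63.39 hr


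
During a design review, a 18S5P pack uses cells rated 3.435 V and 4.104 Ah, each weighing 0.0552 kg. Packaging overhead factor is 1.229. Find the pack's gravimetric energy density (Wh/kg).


Step 1: V_pack = 18 * 3.435 = 61.83 V
Step 2: C_pack = 5 * 4.104 = 20.52 Ah
Step 3: E_pack = V_pack * C_pack = 61.83 * 20.52 = 1268.8 Wh
Step 4: m_pack = 18 * 5 * 0.0552 * 1.229 = 6.1057 kg
Step 5: ED = E_pack / m_pack = 1268.8 / 6.1057 = 207.8 Wh/kg

207.8 Wh/kg


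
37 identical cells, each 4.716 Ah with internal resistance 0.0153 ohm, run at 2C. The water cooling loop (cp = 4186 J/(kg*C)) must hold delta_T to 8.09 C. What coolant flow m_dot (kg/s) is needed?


Step 1: I = 2 * 4.716 = 9.432 A
Step 2: Q_cell = I^2 * R = 9.432^2 * 0.0153 = 1.3611 W
Step 3: Q_total = 37 * 1.3611 = 50.361 W
Step 4: m_dot = Q_total / (cp * dT) = 50.361 / (4186 * 8.09) = 0.001487 kg/s

0.001487 kg/s


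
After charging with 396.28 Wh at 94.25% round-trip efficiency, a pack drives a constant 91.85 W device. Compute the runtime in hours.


Step 1: E_discharge = eta/100 * E_charge = 94.25/100 * 396.28 = 373.49 Wh
Step 2: t = E_discharge / P = 373.49 / 91.85 = 4.066 hr

4.066 hr


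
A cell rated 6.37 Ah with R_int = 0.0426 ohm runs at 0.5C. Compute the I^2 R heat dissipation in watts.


Step 1: I = C_rate * capacity = 0.5 * 6.37 = 3.185 A
Step 2: Q = I^2 * R = 3.185^2 * 0.0426 = 10.144 * 0.0426 = 0.4321 W

0.4321 W


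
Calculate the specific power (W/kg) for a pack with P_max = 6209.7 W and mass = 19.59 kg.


Specific power = 6209.7 W / 19.59 kg = 317.0 W/kg

317.0 W/kg


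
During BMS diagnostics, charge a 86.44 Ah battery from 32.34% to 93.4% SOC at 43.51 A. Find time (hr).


delta_Ah = 86.44 * (93.4 - 32.34) / 100 = 52.78 Ah
t = delta_Ah / I = 52.78 / 43.51 = 1.213 hr

1.213 hr


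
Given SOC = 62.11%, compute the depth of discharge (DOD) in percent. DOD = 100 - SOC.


Complement of SOC: DOD = 100% - 62.11% = 37.89%

37.89%


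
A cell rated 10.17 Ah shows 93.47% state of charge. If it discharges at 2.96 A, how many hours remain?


Step 1: remaining = SOC/100 * C_total = 93.47/100 * 10.17 = 9.5059 Ah
Step 2: t = remaining / I = 9.5059 / 2.96 = 3.211 hr

3.211 hr


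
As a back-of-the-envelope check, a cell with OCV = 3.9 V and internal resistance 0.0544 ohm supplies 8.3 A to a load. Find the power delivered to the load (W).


Step 1: V_terminal = OCV - I*R = 3.9 - 8.3 * 0.0544 = 3.4485 V
Step 2: P_out = V_terminal * I = 3.4485 * 8.3 = 28.62 W

28.62 W


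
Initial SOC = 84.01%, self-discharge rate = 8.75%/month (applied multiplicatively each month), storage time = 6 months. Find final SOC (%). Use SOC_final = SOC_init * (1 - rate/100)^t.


Monthly retention factor = 1 - 8.75/100 = 0.9125
Over 6 months: factor^6 = 0.57729
SOC_final = 84.01 * 0.57729 = 48.50%

48.50%


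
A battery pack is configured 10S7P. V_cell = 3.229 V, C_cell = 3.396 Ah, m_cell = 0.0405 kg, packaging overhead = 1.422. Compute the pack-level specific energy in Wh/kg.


Step 1: V_pack = 10 * 3.229 = 32.29 V
Step 2: C_pack = 7 * 3.396 = 23.772 Ah
Step 3: E_pack = V_pack * C_pack = 32.29 * 23.772 = 767.6 Wh
Step 4: m_pack = 10 * 7 * 0.0405 * 1.422 = 4.0314 kg
Step 5: ED = E_pack / m_pack = 767.6 / 4.0314 = 190.4 Wh/kg

190.4 Wh/kg


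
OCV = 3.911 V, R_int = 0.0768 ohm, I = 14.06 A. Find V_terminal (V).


IR drop = 14.06 * 0.0768 = 1.0798 V
V = 3.911 - 1.0798 = 2.831 V

2.831 V


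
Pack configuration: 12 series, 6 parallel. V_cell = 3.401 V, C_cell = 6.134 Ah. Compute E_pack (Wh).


V_pack = 12 * 3.401 = 40.812 V
C_pack = 6 * 6.134 = 36.804 Ah
E = V_pack * C_pack = 40.812 * 36.804 = 1502 Wh

1502 Wh


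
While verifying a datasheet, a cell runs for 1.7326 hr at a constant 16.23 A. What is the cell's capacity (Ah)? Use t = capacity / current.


C = I * t = 16.23 * 1.7326 = 28.12 Ah

28.12 Ah


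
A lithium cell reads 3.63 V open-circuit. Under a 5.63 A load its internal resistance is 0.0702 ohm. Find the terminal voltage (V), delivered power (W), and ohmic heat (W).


Step 1: V_terminal = OCV - I*R = 3.63 - 5.63 * 0.0702 = 3.2348 V
Step 2: P_out = V_terminal * I = 3.2348 * 5.63 = 18.21 W
Step 3: Q = I^2 * R = 5.63^2 * 0.0702 = 2.225 W

V=3.2348 V, P=18.21 W, Q=2.225 W


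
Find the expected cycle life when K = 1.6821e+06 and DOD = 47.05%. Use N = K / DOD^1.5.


DOD^1.5 = 322.73
N = K / DOD^1.5 = 1.6821e+06 / 322.73 = 5212

5212 cycles


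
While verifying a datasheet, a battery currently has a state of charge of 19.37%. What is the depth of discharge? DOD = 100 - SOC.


DOD = 100 - SOC = 100 - 19.37 = 80.63%

80.63%


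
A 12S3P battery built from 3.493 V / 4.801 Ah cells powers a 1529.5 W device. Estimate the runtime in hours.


Step 1: E_pack = Ns * V_cell * Np * C_cell = 12 * 3.493 * 3 * 4.801 = 603.72 Wh
Step 2: t = E_pack / P = 603.72 / 1529.5 = 0.3947 hr

0.3947 hr


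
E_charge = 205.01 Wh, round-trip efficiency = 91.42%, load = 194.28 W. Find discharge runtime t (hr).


Step 1: E_discharge = eta/100 * E_charge = 91.42/100 * 205.01 = 187.42 Wh
Step 2: t = E_discharge / P = 187.42 / 194.28 = 0.9647 hr

0.9647 hr


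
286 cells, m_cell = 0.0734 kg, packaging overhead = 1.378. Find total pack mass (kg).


m_pack = n * m_cell * overhead = 286 * 0.0734 * 1.378 = 28.93 kg

28.93 kg


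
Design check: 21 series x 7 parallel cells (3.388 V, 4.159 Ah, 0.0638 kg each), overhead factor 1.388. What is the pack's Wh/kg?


Step 1: V_pack = 21 * 3.388 = 71.148 V
Step 2: C_pack = 7 * 4.159 = 29.113 Ah
Step 3: E_pack = V_pack * C_pack = 71.148 * 29.113 = 2071.3 Wh
Step 4: m_pack = 21 * 7 * 0.0638 * 1.388 = 13.017 kg
Step 5: ED = E_pack / m_pack = 2071.3 / 13.017 = 159.1 Wh/kg

159.1 Wh/kg


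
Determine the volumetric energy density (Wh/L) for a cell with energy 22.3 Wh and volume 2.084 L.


Volumetric ED = 22.3 Wh / 2.084 L = 10.70 Wh/L

10.70 Wh/L


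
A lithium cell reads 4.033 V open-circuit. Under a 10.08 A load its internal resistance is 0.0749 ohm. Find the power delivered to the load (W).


Step 1: V_terminal = OCV - I*R = 4.033 - 10.08 * 0.0749 = 3.278 V
Step 2: P_out = V_terminal * I = 3.278 * 10.08 = 33.04 W

33.04 W


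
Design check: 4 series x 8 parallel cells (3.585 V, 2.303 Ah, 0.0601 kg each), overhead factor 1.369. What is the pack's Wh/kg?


Step 1: V_pack = 4 * 3.585 = 14.34 V
Step 2: C_pack = 8 * 2.303 = 18.424 Ah
Step 3: E_pack = V_pack * C_pack = 14.34 * 18.424 = 264.2 Wh
Step 4: m_pack = 4 * 8 * 0.0601 * 1.369 = 2.6329 kg
Step 5: ED = E_pack / m_pack = 264.2 / 2.6329 = 100.3 Wh/kg

100.3 Wh/kg


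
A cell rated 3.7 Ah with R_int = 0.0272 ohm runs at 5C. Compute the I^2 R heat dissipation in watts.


Step 1: I = C_rate * capacity = 5 * 3.7 = 18.5 A
Step 2: Q = I^2 * R = 18.5^2 * 0.0272 = 342.25 * 0.0272 = 9.309 W

9.309 W


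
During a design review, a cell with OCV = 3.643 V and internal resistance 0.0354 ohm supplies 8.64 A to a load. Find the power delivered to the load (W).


Step 1: V_terminal = OCV - I*R = 3.643 - 8.64 * 0.0354 = 3.3371 V
Step 2: P_out = V_terminal * I = 3.3371 * 8.64 = 28.83 W

28.83 W


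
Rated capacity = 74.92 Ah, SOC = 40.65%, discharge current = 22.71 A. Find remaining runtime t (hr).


Step 1: remaining = SOC/100 * C_total = 40.65/100 * 74.92 = 30.455 Ah
Step 2: t = remaining / I = 30.455 / 22.71 = 1.341 hr

1.341 hr


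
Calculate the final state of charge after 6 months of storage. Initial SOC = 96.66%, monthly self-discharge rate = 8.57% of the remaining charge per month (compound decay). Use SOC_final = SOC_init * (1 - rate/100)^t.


decay = (1 - 8.57/100)^6 = 0.58416
SOC_final = 96.66 * 0.58416 = 56.46%

56.46%


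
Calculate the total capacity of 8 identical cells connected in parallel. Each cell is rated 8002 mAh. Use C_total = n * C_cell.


Convert: C_cell = 8002 mAh = 8.002 Ah
C_total = 8 * 8.002 = 64.016 Ah

64.016 Ah


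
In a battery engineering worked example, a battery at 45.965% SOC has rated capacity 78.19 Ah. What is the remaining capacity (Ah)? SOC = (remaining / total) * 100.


remaining = SOC / 100 * total = 45.965 / 100 * 78.19 = 35.94 Ah

35.94 Ah


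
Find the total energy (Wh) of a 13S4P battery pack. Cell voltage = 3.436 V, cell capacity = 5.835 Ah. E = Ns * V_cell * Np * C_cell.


E = Ns * Vcell * Np * Ccell = 13 * 3.436 * 4 * 5.835 = 1043 Wh

1043 Wh


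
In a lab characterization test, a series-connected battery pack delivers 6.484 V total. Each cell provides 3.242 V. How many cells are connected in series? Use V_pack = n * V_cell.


Rearranging: n = V_pack / V_cell = 6.484 / 3.242 = 2 cells

2


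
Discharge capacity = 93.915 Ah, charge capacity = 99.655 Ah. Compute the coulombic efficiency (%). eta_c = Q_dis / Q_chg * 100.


eta_c = Q_dis / Q_chg * 100 = 93.915 / 99.655 * 100 = 94.24%

94.24%


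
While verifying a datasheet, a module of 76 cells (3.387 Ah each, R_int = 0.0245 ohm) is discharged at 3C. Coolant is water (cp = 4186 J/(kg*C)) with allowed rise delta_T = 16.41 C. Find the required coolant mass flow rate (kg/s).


Step 1: I = 3 * 3.387 = 10.161 A
Step 2: Q_cell = I^2 * R = 10.161^2 * 0.0245 = 2.5295 W
Step 3: Q_total = 76 * 2.5295 = 192.24 W
Step 4: m_dot = Q_total / (cp * dT) = 192.24 / (4186 * 16.41) = 0.002799 kg/s

0.002799 kg/s


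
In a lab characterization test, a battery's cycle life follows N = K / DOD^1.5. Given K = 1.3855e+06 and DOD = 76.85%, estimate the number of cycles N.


Step 1: DOD^1.5 = 76.85^1.5 = 673.7
Step 2: N = 1.3855e+06 / 673.7 = 2057 cycles

2057 cycles


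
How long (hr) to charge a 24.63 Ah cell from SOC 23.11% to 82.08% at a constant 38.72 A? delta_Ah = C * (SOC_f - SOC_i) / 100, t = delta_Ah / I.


Step 1: dSOC = 82.08% - 23.11% = 58.97%
Step 2: delta_Ah = 24.63 * 58.97 / 100 = 14.524 Ah
Step 3: t = 14.524 / 38.72 = 0.3751 hr

0.3751 hr


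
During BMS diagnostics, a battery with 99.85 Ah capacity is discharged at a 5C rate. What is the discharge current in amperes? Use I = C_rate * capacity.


I = C_rate * capacity = 5 * 99.85 = 499.25 A

499.25 A


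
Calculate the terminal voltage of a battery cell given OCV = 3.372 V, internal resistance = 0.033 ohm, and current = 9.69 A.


V = OCV - I*R = 3.372 - 9.69 * 0.033 = 3.052 V

3.052 V


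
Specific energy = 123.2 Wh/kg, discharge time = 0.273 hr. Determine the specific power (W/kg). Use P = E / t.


Specific power = 123.2 Wh/kg / 0.273 hr = 451.3 W/kg

451.3 W/kg


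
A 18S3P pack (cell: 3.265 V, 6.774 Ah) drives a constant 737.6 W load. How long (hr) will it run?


Step 1: E_pack = Ns * V_cell * Np * C_cell = 18 * 3.265 * 3 * 6.774 = 1194.3 Wh
Step 2: t = E_pack / P = 1194.3 / 737.6 = 1.619 hr

1.619 hr


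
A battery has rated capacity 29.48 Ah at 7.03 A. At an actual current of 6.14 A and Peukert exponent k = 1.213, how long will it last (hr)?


Step 1: t_rated = C / I_rated = 29.48 / 7.03 = 4.1935 hr
Step 2: ratio = 7.03 / 6.14 = 1.145
Step 3: ratio^k = 1.145^1.213 = 1.1785
Step 4: t = t_rated * ratio^k = 4.1935 * 1.1785 = 4.942 hr

4.942 hr


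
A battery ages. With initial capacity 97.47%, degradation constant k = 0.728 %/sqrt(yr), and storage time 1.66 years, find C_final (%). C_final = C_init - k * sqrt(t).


sqrt(t) = sqrt(1.66) = 1.2884
C_final = 97.47 - 0.728 * 1.2884 = 96.53%

96.53%


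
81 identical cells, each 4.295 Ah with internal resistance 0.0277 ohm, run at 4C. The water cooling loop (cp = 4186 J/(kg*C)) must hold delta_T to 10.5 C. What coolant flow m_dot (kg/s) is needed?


Step 1: I = 4 * 4.295 = 17.18 A
Step 2: Q_cell = I^2 * R = 17.18^2 * 0.0277 = 8.1757 W
Step 3: Q_total = 81 * 8.1757 = 662.23 W
Step 4: m_dot = Q_total / (cp * dT) = 662.23 / (4186 * 10.5) = 0.01507 kg/s

0.01507 kg/s


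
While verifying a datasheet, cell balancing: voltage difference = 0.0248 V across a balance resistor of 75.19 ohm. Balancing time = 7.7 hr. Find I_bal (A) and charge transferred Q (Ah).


First, Ohm's law: I_bal = 0.0248 V / 75.19 ohm = 3.2983e-04 A
Then Q = I * t = 3.2983e-04 A * 7.7 hr = 0.002540 Ah

I=3.2983e-04 A, Q=0.002540 Ah


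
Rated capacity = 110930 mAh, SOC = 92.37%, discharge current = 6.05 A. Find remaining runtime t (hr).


Convert: C_total = 110930 mAh = 110.93 Ah
Step 1: remaining = SOC/100 * C_total = 92.37/100 * 110.93 = 102.47 Ah
Step 2: t = remaining / I = 102.47 / 6.05 = 16.94 hr

16.94 hr


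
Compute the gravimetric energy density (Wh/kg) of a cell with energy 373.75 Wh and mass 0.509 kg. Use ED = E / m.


ED = E / m = 373.75 / 0.509 = 734.3 Wh/kg

734.3 Wh/kg


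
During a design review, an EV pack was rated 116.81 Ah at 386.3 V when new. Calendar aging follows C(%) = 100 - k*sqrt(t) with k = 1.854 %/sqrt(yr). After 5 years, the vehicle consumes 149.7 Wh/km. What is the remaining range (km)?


Step 1: capacity retention = 100 - 1.854 * sqrt(5) = 100 - 1.854 * 2.2361 = 95.854%
Step 2: C_now = 116.81 * 95.854/100 = 111.97 Ah
Step 3: E_pack = V * C_now = 386.3 * 111.97 = 43254 Wh
Step 4: range = E_pack / consumption = 43254 / 149.7 = 288.9 km

288.9 km


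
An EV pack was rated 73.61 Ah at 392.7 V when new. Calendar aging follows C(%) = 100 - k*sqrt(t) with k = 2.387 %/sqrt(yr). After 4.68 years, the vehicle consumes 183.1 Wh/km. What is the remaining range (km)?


Step 1: capacity retention = 100 - 2.387 * sqrt(4.68) = 100 - 2.387 * 2.1633 = 94.836%
Step 2: C_now = 73.61 * 94.836/100 = 69.809 Ah
Step 3: E_pack = V * C_now = 392.7 * 69.809 = 27414 Wh
Step 4: range = E_pack / consumption = 27414 / 183.1 = 149.7 km

149.7 km


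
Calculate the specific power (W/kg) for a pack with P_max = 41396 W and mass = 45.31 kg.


SP = P / m = 41396 / 45.31 = 913.6 W/kg

913.6 W/kg


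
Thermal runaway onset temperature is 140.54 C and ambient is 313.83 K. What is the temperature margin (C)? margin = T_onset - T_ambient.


Convert: T_ambient = 313.83 K = 40.68 C
margin = 140.54 - 40.68 = 99.86 C

99.86 C


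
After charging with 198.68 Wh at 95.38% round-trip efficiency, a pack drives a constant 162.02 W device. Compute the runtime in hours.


Step 1: E_discharge = eta/100 * E_charge = 95.38/100 * 198.68 = 189.5 Wh
Step 2: t = E_discharge / P = 189.5 / 162.02 = 1.170 hr

1.170 hr


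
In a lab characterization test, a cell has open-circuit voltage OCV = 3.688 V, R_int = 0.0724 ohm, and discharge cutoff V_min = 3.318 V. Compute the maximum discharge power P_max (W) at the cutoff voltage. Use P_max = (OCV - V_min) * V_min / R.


dV = OCV - V_min = 0.37 V (so I_max = dV / R)
P_max = dV * V_min / R = 0.37 * 3.318 / 0.0724 = 16.96 W

16.96 W


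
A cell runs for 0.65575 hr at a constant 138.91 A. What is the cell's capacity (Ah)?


C = I * t = 138.91 * 0.65575 = 91.09 Ah

91.09 Ah


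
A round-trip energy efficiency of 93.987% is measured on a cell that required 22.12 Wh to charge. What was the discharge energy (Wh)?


E_dis = eta/100 * E_chg = 93.987/100 * 22.12 = 20.79 Wh

20.79 Wh


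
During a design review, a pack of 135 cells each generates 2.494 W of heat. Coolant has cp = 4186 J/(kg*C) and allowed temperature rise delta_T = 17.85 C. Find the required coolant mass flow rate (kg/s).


Step 1: Total heat Q = 135 * 2.494 W = 336.69 W
Step 2: denom = cp * dT = 4186 * 17.85 = 74720
Step 3: m_dot = 336.69 / 74720 = 0.004506 kg/s

0.004506 kg/s


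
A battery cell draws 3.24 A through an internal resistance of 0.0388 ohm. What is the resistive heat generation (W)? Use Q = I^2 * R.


Q = I^2 * R = 3.24^2 * 0.0388 = 0.4073 W

0.4073 W


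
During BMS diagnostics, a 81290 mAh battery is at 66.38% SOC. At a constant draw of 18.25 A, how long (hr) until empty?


Convert: C_total = 81290 mAh = 81.29 Ah
Step 1: remaining = SOC/100 * C_total = 66.38/100 * 81.29 = 53.96 Ah
Step 2: t = remaining / I = 53.96 / 18.25 = 2.957 hr

2.957 hr


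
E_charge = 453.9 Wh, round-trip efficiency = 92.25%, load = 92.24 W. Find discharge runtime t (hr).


Step 1: E_discharge = eta/100 * E_charge = 92.25/100 * 453.9 = 418.72 Wh
Step 2: t = E_discharge / P = 418.72 / 92.24 = 4.539 hr

4.539 hr


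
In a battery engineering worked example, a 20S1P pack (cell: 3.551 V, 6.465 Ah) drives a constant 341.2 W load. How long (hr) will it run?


Step 1: E_pack = Ns * V_cell * Np * C_cell = 20 * 3.551 * 1 * 6.465 = 459.14 Wh
Step 2: t = E_pack / P = 459.14 / 341.2 = 1.346 hr

1.346 hr


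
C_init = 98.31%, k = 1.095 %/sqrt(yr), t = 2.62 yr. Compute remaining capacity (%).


Step 1: sqrt(2.62 yr) = 1.6186
Step 2: drop = 1.095 * 1.6186 = 1.7724
Step 3: C_final = 98.31 - 1.7724 = 96.54%

96.54%


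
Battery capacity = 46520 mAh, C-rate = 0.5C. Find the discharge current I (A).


Convert: capacity = 46520 mAh = 46.52 Ah
I = C_rate * capacity = 0.5 * 46.52 = 23.26 A

23.26 A


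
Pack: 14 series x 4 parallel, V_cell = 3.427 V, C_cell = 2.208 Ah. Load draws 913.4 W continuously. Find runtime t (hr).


Step 1: E_pack = Ns * V_cell * Np * C_cell = 14 * 3.427 * 4 * 2.208 = 423.74 Wh
Step 2: t = E_pack / P = 423.74 / 913.4 = 0.4639 hr

0.4639 hr


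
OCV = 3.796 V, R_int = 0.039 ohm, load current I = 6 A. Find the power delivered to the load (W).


Step 1: V_terminal = OCV - I*R = 3.796 - 6 * 0.039 = 3.562 V
Step 2: P_out = V_terminal * I = 3.562 * 6 = 21.37 W

21.37 W


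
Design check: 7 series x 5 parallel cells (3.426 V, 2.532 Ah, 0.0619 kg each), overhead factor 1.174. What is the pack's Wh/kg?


Step 1: V_pack = 7 * 3.426 = 23.982 V
Step 2: C_pack = 5 * 2.532 = 12.66 Ah
Step 3: E_pack = V_pack * C_pack = 23.982 * 12.66 = 303.61 Wh
Step 4: m_pack = 7 * 5 * 0.0619 * 1.174 = 2.5435 kg
Step 5: ED = E_pack / m_pack = 303.61 / 2.5435 = 119.4 Wh/kg

119.4 Wh/kg


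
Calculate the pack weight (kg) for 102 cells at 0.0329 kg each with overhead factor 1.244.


Cell mass sum = 102 * 0.0329 = 3.3558 kg
With overhead 1.244: m_pack = 3.3558 * 1.244 = 4.175 kg

4.175 kg


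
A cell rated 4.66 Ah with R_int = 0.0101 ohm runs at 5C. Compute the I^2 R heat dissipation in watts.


Step 1: I = C_rate * capacity = 5 * 4.66 = 23.3 A
Step 2: Q = I^2 * R = 23.3^2 * 0.0101 = 542.89 * 0.0101 = 5.483 W

5.483 W


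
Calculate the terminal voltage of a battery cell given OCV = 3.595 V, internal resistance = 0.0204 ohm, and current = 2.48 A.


V = OCV - I*R = 3.595 - 2.48 * 0.0204 = 3.544 V

3.544 V


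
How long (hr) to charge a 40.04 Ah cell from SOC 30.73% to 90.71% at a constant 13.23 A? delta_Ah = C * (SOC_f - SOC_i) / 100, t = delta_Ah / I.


delta_Ah = 40.04 * (90.71 - 30.73) / 100 = 24.016 Ah
t = delta_Ah / I = 24.016 / 13.23 = 1.815 hr

1.815 hr


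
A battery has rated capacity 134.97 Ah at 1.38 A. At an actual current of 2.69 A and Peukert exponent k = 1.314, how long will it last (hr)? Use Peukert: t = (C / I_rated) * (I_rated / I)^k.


Step 1: t_rated = C / I_rated = 134.97 / 1.38 = 97.804 hr
Step 2: ratio = 1.38 / 2.69 = 0.51301
Step 3: ratio^k = 0.51301^1.314 = 0.41601
Step 4: t = t_rated * ratio^k = 97.804 * 0.41601 = 40.69 hr

40.69 hr


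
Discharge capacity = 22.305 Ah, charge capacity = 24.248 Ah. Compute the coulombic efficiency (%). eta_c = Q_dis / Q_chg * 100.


Coulombic efficiency = 22.305/24.248 * 100% = 91.99%

91.99%


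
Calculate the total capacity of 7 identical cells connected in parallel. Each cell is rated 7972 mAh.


Convert: C_cell = 7972 mAh = 7.972 Ah
C_total = 7 * 7.972 = 55.804 Ah

55.804 Ah


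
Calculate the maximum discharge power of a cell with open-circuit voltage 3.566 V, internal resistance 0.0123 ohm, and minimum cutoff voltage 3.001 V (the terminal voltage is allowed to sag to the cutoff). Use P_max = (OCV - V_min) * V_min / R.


P_max = (OCV - V_min) * V_min / R = (3.566 - 3.001) * 3.001 / 0.0123 = 0.565 * 3.001 / 0.0123 = 137.9 W

137.9 W


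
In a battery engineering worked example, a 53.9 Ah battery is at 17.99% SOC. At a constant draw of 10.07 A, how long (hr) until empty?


Step 1: remaining = SOC/100 * C_total = 17.99/100 * 53.9 = 9.6966 Ah
Step 2: t = remaining / I = 9.6966 / 10.07 = 0.9629 hr

0.9629 hr


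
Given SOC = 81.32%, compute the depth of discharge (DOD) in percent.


DOD = 100 - SOC = 100 - 81.32 = 18.68%

18.68%


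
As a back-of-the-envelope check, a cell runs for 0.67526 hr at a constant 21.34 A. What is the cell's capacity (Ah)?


C = I * t = 21.34 * 0.67526 = 14.41 Ah

14.41 Ah


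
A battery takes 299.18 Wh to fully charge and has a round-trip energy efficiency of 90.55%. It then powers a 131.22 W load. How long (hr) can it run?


Step 1: E_discharge = eta/100 * E_charge = 90.55/100 * 299.18 = 270.91 Wh
Step 2: t = E_discharge / P = 270.91 / 131.22 = 2.065 hr

2.065 hr


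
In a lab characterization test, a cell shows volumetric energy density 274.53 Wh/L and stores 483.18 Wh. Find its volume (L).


V = E / ED = 483.18 / 274.53 = 1.760 L

1.760 L


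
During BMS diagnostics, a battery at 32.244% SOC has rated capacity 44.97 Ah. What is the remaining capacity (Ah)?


remaining = SOC / 100 * total = 32.244 / 100 * 44.97 = 14.50 Ah

14.50 Ah


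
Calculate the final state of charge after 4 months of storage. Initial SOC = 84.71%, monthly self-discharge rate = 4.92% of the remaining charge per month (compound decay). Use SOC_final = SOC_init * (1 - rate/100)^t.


Monthly retention factor = 1 - 4.92/100 = 0.9508
Over 4 months: factor^4 = 0.81725
SOC_final = 84.71 * 0.81725 = 69.23%

69.23%


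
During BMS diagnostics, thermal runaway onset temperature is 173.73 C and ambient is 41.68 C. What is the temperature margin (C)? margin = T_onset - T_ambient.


Safety margin = 173.73 C - 41.68 C = 132.05 C

132.05 C


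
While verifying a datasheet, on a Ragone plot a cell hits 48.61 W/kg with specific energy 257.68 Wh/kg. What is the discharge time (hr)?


t = E / P = 257.68 / 48.61 = 5.301 hr

5.301 hr


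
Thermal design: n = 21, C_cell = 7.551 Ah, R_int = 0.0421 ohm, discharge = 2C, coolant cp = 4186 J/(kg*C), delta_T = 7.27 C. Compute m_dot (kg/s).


Step 1: I = 2 * 7.551 = 15.102 A
Step 2: Q_cell = I^2 * R = 15.102^2 * 0.0421 = 9.6018 W
Step 3: Q_total = 21 * 9.6018 = 201.64 W
Step 4: m_dot = Q_total / (cp * dT) = 201.64 / (4186 * 7.27) = 0.006626 kg/s

0.006626 kg/s


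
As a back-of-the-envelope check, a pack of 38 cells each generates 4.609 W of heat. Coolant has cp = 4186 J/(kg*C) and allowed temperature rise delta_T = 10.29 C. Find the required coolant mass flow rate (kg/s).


Step 1: Total heat Q = 38 * 4.609 W = 175.14 W
Step 2: denom = cp * dT = 4186 * 10.29 = 43074
Step 3: m_dot = 175.14 / 43074 = 0.004066 kg/s

0.004066 kg/s


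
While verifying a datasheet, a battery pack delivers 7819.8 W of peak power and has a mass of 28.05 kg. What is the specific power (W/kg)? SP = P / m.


SP = P / m = 7819.8 / 28.05 = 278.8 W/kg

278.8 W/kg


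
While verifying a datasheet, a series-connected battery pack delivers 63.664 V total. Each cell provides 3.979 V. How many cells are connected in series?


Rearranging: n = V_pack / V_cell = 63.664 / 3.979 = 16 cells

16


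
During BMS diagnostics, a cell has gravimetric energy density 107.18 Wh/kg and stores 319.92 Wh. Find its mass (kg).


m = E / ED = 319.92 / 107.18 = 2.985 kg

2.985 kg


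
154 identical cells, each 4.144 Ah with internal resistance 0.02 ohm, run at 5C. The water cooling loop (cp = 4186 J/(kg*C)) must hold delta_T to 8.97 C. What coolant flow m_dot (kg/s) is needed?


Step 1: I = 5 * 4.144 = 20.72 A
Step 2: Q_cell = I^2 * R = 20.72^2 * 0.02 = 8.5864 W
Step 3: Q_total = 154 * 8.5864 = 1322.3 W
Step 4: m_dot = Q_total / (cp * dT) = 1322.3 / (4186 * 8.97) = 0.03522 kg/s

0.03522 kg/s


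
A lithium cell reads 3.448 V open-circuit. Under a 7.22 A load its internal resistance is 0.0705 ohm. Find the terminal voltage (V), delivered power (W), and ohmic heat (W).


Step 1: V_terminal = OCV - I*R = 3.448 - 7.22 * 0.0705 = 2.939 V
Step 2: P_out = V_terminal * I = 2.939 * 7.22 = 21.22 W
Step 3: Q = I^2 * R = 7.22^2 * 0.0705 = 3.675 W

V=2.939 V, P=21.22 W, Q=3.675 W


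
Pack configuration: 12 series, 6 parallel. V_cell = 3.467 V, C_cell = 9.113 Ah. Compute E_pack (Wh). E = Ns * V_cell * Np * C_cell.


V_pack = 12 * 3.467 = 41.604 V
C_pack = 6 * 9.113 = 54.678 Ah
E = V_pack * C_pack = 41.604 * 54.678 = 2275 Wh

2275 Wh


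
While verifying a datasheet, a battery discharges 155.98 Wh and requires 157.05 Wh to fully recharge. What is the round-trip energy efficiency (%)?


eta_e = E_dis / E_chg * 100 = 155.98 / 157.05 * 100 = 99.32%

99.32%


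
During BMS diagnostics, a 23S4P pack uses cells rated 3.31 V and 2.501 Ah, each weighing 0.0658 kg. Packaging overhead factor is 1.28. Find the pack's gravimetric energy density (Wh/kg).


Step 1: V_pack = 23 * 3.31 = 76.13 V
Step 2: C_pack = 4 * 2.501 = 10.004 Ah
Step 3: E_pack = V_pack * C_pack = 76.13 * 10.004 = 761.6 Wh
Step 4: m_pack = 23 * 4 * 0.0658 * 1.28 = 7.7486 kg
Step 5: ED = E_pack / m_pack = 761.6 / 7.7486 = 98.29 Wh/kg

98.29 Wh/kg


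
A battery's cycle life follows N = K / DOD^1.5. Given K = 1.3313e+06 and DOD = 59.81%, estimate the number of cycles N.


Step 1: DOD^1.5 = 59.81^1.5 = 462.55
Step 2: N = 1.3313e+06 / 462.55 = 2878 cycles

2878 cycles


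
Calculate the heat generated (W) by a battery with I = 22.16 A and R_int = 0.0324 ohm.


I^2 = 491.07
Q = 491.07 * 0.0324 = 15.91 W

15.91 W


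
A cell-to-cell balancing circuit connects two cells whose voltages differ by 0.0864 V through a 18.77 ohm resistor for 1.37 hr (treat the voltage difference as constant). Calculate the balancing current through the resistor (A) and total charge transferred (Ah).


First, Ohm's law: I_bal = 0.0864 V / 18.77 ohm = 0.0046031 A
Then Q = I * t = 0.0046031 A * 1.37 hr = 0.006306 Ah

I=0.0046031 A, Q=0.006306 Ah


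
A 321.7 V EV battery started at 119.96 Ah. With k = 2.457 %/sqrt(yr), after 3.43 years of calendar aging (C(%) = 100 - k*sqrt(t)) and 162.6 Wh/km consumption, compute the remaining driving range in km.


Step 1: capacity retention = 100 - 2.457 * sqrt(3.43) = 100 - 2.457 * 1.852 = 95.45%
Step 2: C_now = 119.96 * 95.45/100 = 114.5 Ah
Step 3: E_pack = V * C_now = 321.7 * 114.5 = 36835 Wh
Step 4: range = E_pack / consumption = 36835 / 162.6 = 226.5 km

226.5 km


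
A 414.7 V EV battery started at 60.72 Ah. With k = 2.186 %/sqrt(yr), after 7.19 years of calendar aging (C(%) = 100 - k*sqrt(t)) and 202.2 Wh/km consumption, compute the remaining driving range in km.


Step 1: capacity retention = 100 - 2.186 * sqrt(7.19) = 100 - 2.186 * 2.6814 = 94.138%
Step 2: C_now = 60.72 * 94.138/100 = 57.161 Ah
Step 3: E_pack = V * C_now = 414.7 * 57.161 = 23705 Wh
Step 4: range = E_pack / consumption = 23705 / 202.2 = 117.2 km

117.2 km


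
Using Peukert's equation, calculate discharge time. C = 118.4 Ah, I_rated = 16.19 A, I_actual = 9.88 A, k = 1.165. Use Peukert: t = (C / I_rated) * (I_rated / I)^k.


Step 1: t_rated = C / I_rated = 118.4 / 16.19 = 7.3132 hr
Step 2: ratio = 16.19 / 9.88 = 1.6387
Step 3: ratio^k = 1.6387^1.165 = 1.7778
Step 4: t = t_rated * ratio^k = 7.3132 * 1.7778 = 13.00 hr

13.00 hr


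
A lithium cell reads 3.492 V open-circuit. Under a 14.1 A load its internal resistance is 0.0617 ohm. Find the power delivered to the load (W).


Step 1: V_terminal = OCV - I*R = 3.492 - 14.1 * 0.0617 = 2.622 V
Step 2: P_out = V_terminal * I = 2.622 * 14.1 = 36.97 W

36.97 W


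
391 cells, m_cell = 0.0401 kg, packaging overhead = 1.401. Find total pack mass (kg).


Cell mass sum = 391 * 0.0401 = 15.679 kg
With overhead 1.401: m_pack = 15.679 * 1.401 = 21.97 kg

21.97 kg


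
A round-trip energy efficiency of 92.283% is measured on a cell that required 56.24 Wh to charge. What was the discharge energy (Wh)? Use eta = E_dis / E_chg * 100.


E_dis = eta/100 * E_chg = 92.283/100 * 56.24 = 51.90 Wh

51.90 Wh


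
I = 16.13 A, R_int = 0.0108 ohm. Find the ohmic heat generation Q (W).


Q = I^2 * R = 16.13^2 * 0.0108 = 2.810 W

2.810 W


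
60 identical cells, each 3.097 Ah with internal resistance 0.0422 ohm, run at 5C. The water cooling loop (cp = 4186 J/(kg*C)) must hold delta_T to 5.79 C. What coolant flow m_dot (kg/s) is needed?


Step 1: I = 5 * 3.097 = 15.485 A
Step 2: Q_cell = I^2 * R = 15.485^2 * 0.0422 = 10.119 W
Step 3: Q_total = 60 * 10.119 = 607.14 W
Step 4: m_dot = Q_total / (cp * dT) = 607.14 / (4186 * 5.79) = 0.02505 kg/s

0.02505 kg/s


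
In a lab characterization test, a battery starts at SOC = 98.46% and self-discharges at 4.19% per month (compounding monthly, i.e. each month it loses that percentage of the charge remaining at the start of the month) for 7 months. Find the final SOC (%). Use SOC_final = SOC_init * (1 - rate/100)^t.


Monthly retention factor = 1 - 4.19/100 = 0.9581
Over 7 months: factor^7 = 0.7411
SOC_final = 98.46 * 0.7411 = 72.97%

72.97%


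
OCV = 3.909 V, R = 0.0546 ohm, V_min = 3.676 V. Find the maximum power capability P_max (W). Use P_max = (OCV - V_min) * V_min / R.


dV = OCV - V_min = 0.233 V (so I_max = dV / R)
P_max = dV * V_min / R = 0.233 * 3.676 / 0.0546 = 15.69 W

15.69 W


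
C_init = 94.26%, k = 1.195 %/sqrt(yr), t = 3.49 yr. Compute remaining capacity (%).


Step 1: sqrt(3.49 yr) = 1.8682
Step 2: drop = 1.195 * 1.8682 = 2.2325
Step 3: C_final = 94.26 - 2.2325 = 92.03%

92.03%


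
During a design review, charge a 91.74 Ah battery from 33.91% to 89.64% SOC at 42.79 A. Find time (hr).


delta_Ah = 91.74 * (89.64 - 33.91) / 100 = 51.127 Ah
t = delta_Ah / I = 51.127 / 42.79 = 1.195 hr

1.195 hr


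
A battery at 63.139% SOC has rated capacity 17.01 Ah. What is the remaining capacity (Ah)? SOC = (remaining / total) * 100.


remaining = SOC / 100 * total = 63.139 / 100 * 17.01 = 10.74 Ah

10.74 Ah


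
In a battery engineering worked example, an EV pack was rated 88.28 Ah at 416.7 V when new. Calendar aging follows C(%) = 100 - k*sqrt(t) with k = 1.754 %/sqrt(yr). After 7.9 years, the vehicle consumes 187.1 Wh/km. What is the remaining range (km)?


Step 1: capacity retention = 100 - 1.754 * sqrt(7.9) = 100 - 1.754 * 2.8107 = 95.07%
Step 2: C_now = 88.28 * 95.07/100 = 83.928 Ah
Step 3: E_pack = V * C_now = 416.7 * 83.928 = 34973 Wh
Step 4: range = E_pack / consumption = 34973 / 187.1 = 186.9 km

186.9 km


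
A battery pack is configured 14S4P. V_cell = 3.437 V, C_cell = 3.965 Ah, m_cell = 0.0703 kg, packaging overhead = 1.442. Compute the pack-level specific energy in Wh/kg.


Step 1: V_pack = 14 * 3.437 = 48.118 V
Step 2: C_pack = 4 * 3.965 = 15.86 Ah
Step 3: E_pack = V_pack * C_pack = 48.118 * 15.86 = 763.15 Wh
Step 4: m_pack = 14 * 4 * 0.0703 * 1.442 = 5.6769 kg
Step 5: ED = E_pack / m_pack = 763.15 / 5.6769 = 134.4 Wh/kg

134.4 Wh/kg


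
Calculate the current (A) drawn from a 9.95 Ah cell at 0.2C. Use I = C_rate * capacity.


I = C_rate * capacity = 0.2 * 9.95 = 1.99 A

1.99 A


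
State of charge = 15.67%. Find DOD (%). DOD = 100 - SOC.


DOD = 100 - SOC = 100 - 15.67 = 84.33%

84.33%


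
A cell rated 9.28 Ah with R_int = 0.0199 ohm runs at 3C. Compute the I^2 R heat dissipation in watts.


Step 1: I = C_rate * capacity = 3 * 9.28 = 27.84 A
Step 2: Q = I^2 * R = 27.84^2 * 0.0199 = 775.07 * 0.0199 = 15.42 W

15.42 W


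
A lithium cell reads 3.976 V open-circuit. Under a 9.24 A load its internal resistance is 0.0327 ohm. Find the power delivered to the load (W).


Step 1: V_terminal = OCV - I*R = 3.976 - 9.24 * 0.0327 = 3.6739 V
Step 2: P_out = V_terminal * I = 3.6739 * 9.24 = 33.95 W

33.95 W


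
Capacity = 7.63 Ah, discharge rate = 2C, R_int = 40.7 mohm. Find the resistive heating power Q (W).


Convert: R = 40.7 mohm = 0.0407 ohm
Step 1: I = C_rate * capacity = 2 * 7.63 = 15.26 A
Step 2: Q = I^2 * R = 15.26^2 * 0.0407 = 232.87 * 0.0407 = 9.478 W

9.478 W


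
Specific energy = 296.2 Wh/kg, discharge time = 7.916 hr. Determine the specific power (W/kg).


P_specific = E / t = 296.2 / 7.916 = 37.42 W/kg

37.42 W/kg


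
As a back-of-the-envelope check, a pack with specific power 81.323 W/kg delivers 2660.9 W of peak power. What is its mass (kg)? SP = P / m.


m = P / SP = 2660.9 / 81.323 = 32.72 kg

32.72 kg


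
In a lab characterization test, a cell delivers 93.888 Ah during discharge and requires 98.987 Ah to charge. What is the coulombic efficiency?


Coulombic efficiency = 93.888/98.987 * 100% = 94.85%

94.85%


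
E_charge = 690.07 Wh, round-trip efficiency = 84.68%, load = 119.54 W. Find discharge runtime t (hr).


Step 1: E_discharge = eta/100 * E_charge = 84.68/100 * 690.07 = 584.35 Wh
Step 2: t = E_discharge / P = 584.35 / 119.54 = 4.888 hr

4.888 hr


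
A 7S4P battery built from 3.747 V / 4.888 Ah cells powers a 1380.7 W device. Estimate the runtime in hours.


Step 1: E_pack = Ns * V_cell * Np * C_cell = 7 * 3.747 * 4 * 4.888 = 512.83 Wh
Step 2: t = E_pack / P = 512.83 / 1380.7 = 0.3714 hr

0.3714 hr


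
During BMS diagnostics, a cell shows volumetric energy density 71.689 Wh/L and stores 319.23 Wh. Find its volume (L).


V = E / ED = 319.23 / 71.689 = 4.453 L

4.453 L


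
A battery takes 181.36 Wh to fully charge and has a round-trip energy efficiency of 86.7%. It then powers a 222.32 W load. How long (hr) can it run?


Step 1: E_discharge = eta/100 * E_charge = 86.7/100 * 181.36 = 157.24 Wh
Step 2: t = E_discharge / P = 157.24 / 222.32 = 0.7073 hr

0.7073 hr


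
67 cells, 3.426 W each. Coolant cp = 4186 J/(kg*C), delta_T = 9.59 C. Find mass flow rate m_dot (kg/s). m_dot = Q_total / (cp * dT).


Q_total = 67 * 3.426 = 229.54 W
m_dot = Q_total / (cp * dT) = 229.54 / (4186 * 9.59) = 0.005718 kg/s

0.005718 kg/s


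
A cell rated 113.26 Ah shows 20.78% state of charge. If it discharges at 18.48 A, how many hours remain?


Step 1: remaining = SOC/100 * C_total = 20.78/100 * 113.26 = 23.535 Ah
Step 2: t = remaining / I = 23.535 / 18.48 = 1.274 hr

1.274 hr


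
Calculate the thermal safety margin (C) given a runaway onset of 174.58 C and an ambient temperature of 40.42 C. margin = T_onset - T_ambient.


Safety margin = 174.58 C - 40.42 C = 134.16 C

134.16 C


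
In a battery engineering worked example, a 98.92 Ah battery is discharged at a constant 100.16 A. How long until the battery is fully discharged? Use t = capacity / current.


Runtime = 98.92 Ah / 100.16 A = 0.9876 hr

0.9876 hr


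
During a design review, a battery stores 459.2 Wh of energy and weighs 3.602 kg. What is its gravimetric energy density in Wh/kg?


ED = E / m = 459.2 / 3.602 = 127.5 Wh/kg

127.5 Wh/kg


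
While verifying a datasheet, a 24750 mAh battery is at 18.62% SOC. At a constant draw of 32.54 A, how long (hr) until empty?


Convert: C_total = 24750 mAh = 24.75 Ah
Step 1: remaining = SOC/100 * C_total = 18.62/100 * 24.75 = 4.6085 Ah
Step 2: t = remaining / I = 4.6085 / 32.54 = 0.1416 hr

0.1416 hr


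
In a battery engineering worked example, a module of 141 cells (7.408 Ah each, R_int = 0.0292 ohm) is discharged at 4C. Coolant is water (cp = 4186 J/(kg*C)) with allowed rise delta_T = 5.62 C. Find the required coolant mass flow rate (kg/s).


Step 1: I = 4 * 7.408 = 29.632 A
Step 2: Q_cell = I^2 * R = 29.632^2 * 0.0292 = 25.639 W
Step 3: Q_total = 141 * 25.639 = 3615.1 W
Step 4: m_dot = Q_total / (cp * dT) = 3615.1 / (4186 * 5.62) = 0.1537 kg/s

0.1537 kg/s


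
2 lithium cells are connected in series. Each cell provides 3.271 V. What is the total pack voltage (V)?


With 2 cells in series at 3.271 V each, V_pack = 6.542 V

6.542 V


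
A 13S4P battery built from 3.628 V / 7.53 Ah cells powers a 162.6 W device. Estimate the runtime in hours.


Step 1: E_pack = Ns * V_cell * Np * C_cell = 13 * 3.628 * 4 * 7.53 = 1420.6 Wh
Step 2: t = E_pack / P = 1420.6 / 162.6 = 8.737 hr

8.737 hr


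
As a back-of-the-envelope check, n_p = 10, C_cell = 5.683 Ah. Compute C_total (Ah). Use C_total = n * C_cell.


Parallel capacities add: 10 * 5.683 Ah = 56.83 Ah

56.83 Ah


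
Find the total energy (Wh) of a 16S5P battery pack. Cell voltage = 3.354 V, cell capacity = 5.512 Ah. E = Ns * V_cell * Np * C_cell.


V_pack = 16 * 3.354 = 53.664 V
C_pack = 5 * 5.512 = 27.56 Ah
E = V_pack * C_pack = 53.664 * 27.56 = 1479 Wh

1479 Wh


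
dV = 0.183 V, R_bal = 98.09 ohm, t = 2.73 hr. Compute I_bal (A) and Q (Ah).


First, Ohm's law: I_bal = 0.183 V / 98.09 ohm = 0.0018656 A
Then Q = I * t = 0.0018656 A * 2.73 hr = 0.005093 Ah

I=0.0018656 A, Q=0.005093 Ah


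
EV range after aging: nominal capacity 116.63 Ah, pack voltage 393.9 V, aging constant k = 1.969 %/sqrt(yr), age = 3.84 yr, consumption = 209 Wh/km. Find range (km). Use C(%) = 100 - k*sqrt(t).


Step 1: capacity retention = 100 - 1.969 * sqrt(3.84) = 100 - 1.969 * 1.9596 = 96.142%
Step 2: C_now = 116.63 * 96.142/100 = 112.13 Ah
Step 3: E_pack = V * C_now = 393.9 * 112.13 = 44168 Wh
Step 4: range = E_pack / consumption = 44168 / 209 = 211.3 km

211.3 km
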